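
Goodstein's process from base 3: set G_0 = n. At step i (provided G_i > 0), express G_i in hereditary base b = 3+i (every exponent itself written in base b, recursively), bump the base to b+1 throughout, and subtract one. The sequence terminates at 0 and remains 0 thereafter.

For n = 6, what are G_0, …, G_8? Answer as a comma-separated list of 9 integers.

base 3: 6 = 2·3; at 4: 2·4 = 8; next = 7
base 4: 7 = 4 + 3; at 5: 5 + 3 = 8; next = 7
base 5: 7 = 5 + 2; at 6: 6 + 2 = 8; next = 7
base 6: 7 = 6 + 1; at 7: 7 + 1 = 8; next = 7
base 7: 7 = 7; at 8: 8 = 8; next = 7
base 8: 7 = 7; at 9: 7 = 7; next = 6
base 9: 6 = 6; at 10: 6 = 6; next = 5
base 10: 5 = 5; at 11: 5 = 5; next = 4

6, 7, 7, 7, 7, 7, 6, 5, 4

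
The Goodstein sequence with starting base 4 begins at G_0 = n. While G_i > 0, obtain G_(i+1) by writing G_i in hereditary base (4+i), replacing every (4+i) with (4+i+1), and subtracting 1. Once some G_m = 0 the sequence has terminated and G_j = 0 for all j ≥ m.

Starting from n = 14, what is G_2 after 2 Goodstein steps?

18

(0) 14|_4 = 3·4 + 2 ↦ 3·5 + 2|_5 = 17 ⇒ 16
(1) 16|_5 = 3·5 + 1 ↦ 3·6 + 1|_6 = 19 ⇒ 18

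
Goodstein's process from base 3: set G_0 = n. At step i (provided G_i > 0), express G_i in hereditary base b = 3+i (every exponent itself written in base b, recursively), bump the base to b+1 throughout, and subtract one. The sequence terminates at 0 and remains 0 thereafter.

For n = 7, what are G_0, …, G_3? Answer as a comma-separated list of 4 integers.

7, 8, 9, 9

i=0: 7 = 2·3 + 1 (b=3); 3→4: 2·4 + 1 = 9; 9−1 = 8
i=1: 8 = 2·4 (b=4); 4→5: 2·5 = 10; 10−1 = 9
i=2: 9 = 5 + 4 (b=5); 5→6: 6 + 4 = 10; 10−1 = 9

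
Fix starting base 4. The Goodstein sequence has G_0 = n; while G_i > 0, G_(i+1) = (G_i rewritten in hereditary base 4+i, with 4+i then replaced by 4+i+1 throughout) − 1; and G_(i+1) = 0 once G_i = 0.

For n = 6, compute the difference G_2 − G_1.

base 4: 6 = 4 + 2; at 5: 5 + 2 = 7; next = 6
base 5: 6 = 5 + 1; at 6: 6 + 1 = 7; next = 6

0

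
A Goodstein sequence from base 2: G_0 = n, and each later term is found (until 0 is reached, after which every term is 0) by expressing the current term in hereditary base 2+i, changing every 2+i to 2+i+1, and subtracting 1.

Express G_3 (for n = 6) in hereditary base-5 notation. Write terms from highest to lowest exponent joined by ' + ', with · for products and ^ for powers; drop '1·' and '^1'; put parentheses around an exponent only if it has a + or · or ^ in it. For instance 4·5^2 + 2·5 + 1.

G_0=6  [base 2] 2^2 + 2  →[2↦3]→  3^3 + 3 = 30  −1 ⇒ G_1=29
G_1=29  [base 3] 3^3 + 2  →[3↦4]→  4^4 + 2 = 258  −1 ⇒ G_2=257
G_2=257  [base 4] 4^4 + 1  →[4↦5]→  5^5 + 1 = 3126  −1 ⇒ G_3=3125
G_3=3125  [base 5] 5^5  →[5↦6]→  6^6 = 46656  −1 ⇒ G_4=46655

5^5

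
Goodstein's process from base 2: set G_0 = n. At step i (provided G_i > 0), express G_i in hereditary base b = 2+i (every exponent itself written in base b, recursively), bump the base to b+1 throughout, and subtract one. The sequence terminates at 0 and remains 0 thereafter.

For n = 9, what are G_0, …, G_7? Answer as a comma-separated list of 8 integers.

9, 81, 1023, 9842, 140743, 2471826, 50333399, 1162263921

G_0=9  [base 2] 2^(2 + 1) + 1  →[2↦3]→  3^(3 + 1) + 1 = 82  −1 ⇒ G_1=81
G_1=81  [base 3] 3^(3 + 1)  →[3↦4]→  4^(4 + 1) = 1024  −1 ⇒ G_2=1023
G_2=1023  [base 4] 3·4^4 + 3·4^3 + 3·4^2 + 3·4 + 3  →[4↦5]→  3·5^5 + 3·5^3 + 3·5^2 + 3·5 + 3 = 9843  −1 ⇒ G_3=9842
G_3=9842  [base 5] 3·5^5 + 3·5^3 + 3·5^2 + 3·5 + 2  →[5↦6]→  3·6^6 + 3·6^3 + 3·6^2 + 3·6 + 2 = 140744  −1 ⇒ G_4=140743
G_4=140743  [base 6] 3·6^6 + 3·6^3 + 3·6^2 + 3·6 + 1  →[6↦7]→  3·7^7 + 3·7^3 + 3·7^2 + 3·7 + 1 = 2471827  −1 ⇒ G_5=2471826
G_5=2471826  [base 7] 3·7^7 + 3·7^3 + 3·7^2 + 3·7  →[7↦8]→  3·8^8 + 3·8^3 + 3·8^2 + 3·8 = 50333400  −1 ⇒ G_6=50333399
G_6=50333399  [base 8] 3·8^8 + 3·8^3 + 3·8^2 + 2·8 + 7  →[8↦9]→  3·9^9 + 3·9^3 + 3·9^2 + 2·9 + 7 = 1162263922  −1 ⇒ G_7=1162263921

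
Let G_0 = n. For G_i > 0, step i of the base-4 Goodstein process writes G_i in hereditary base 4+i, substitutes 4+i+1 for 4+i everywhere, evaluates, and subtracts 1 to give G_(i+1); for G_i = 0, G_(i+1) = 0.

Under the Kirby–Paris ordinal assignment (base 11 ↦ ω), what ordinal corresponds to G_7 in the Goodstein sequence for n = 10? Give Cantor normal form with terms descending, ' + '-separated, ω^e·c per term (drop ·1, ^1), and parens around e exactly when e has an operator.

ω + 2

G_0=10  [base 4] 2·4 + 2  →[4↦5]→  2·5 + 2 = 12  −1 ⇒ G_1=11
G_1=11  [base 5] 2·5 + 1  →[5↦6]→  2·6 + 1 = 13  −1 ⇒ G_2=12
G_2=12  [base 6] 2·6  →[6↦7]→  2·7 = 14  −1 ⇒ G_3=13
G_3=13  [base 7] 7 + 6  →[7↦8]→  8 + 6 = 14  −1 ⇒ G_4=13
G_4=13  [base 8] 8 + 5  →[8↦9]→  9 + 5 = 14  −1 ⇒ G_5=13
G_5=13  [base 9] 9 + 4  →[9↦10]→  10 + 4 = 14  −1 ⇒ G_6=13
G_6=13  [base 10] 10 + 3  →[10↦11]→  11 + 3 = 14  −1 ⇒ G_7=13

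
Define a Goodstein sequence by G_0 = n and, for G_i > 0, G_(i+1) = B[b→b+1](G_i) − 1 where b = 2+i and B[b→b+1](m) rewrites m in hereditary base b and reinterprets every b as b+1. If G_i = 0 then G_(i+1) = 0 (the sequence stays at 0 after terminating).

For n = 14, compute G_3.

[0] 14 ≡ 2^(2 + 1) + 2^2 + 2 (base 2). Lift 3: 111. −1: 110.
[1] 110 ≡ 3^(3 + 1) + 3^3 + 2 (base 3). Lift 4: 1282. −1: 1281.
[2] 1281 ≡ 4^(4 + 1) + 4^4 + 1 (base 4). Lift 5: 18751. −1: 18750.
[3] 18750 ≡ 5^(5 + 1) + 5^5 (base 5). Lift 6: 326592. −1: 326591.

18750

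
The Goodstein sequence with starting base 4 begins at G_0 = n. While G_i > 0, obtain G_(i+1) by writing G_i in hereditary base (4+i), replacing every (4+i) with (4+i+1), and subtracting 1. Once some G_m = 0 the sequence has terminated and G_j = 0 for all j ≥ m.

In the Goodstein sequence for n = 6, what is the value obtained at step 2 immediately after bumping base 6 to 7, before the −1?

G_0 = 6. HB_4(6) = 4 + 2. Bump = 7. G_1 = 6.
G_1 = 6. HB_5(6) = 5 + 1. Bump = 7. G_2 = 6.
G_2 = 6. HB_6(6) = 6. Bump = 7. G_3 = 6.

7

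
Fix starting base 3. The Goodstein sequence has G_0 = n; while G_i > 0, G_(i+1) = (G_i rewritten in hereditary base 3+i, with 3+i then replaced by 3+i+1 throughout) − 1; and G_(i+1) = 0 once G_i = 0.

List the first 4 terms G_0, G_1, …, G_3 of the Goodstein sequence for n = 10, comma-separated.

10 —HB3→ 3^2 + 1 —bump→ 4^2 + 1 = 17 —(−1)→ 16
16 —HB4→ 4^2 —bump→ 5^2 = 25 —(−1)→ 24
24 —HB5→ 4·5 + 4 —bump→ 4·6 + 4 = 28 —(−1)→ 27

10, 16, 24, 27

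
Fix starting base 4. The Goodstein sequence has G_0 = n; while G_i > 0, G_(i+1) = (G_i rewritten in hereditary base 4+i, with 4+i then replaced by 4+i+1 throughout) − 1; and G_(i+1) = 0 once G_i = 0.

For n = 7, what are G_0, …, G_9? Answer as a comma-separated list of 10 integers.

7, 7, 7, 7, 7, 6, 5, 4, 3, 2

[0] 7 ≡ 4 + 3 (base 4). Lift 5: 8. −1: 7.
[1] 7 ≡ 5 + 2 (base 5). Lift 6: 8. −1: 7.
[2] 7 ≡ 6 + 1 (base 6). Lift 7: 8. −1: 7.
[3] 7 ≡ 7 (base 7). Lift 8: 8. −1: 7.
[4] 7 ≡ 7 (base 8). Lift 9: 7. −1: 6.
[5] 6 ≡ 6 (base 9). Lift 10: 6. −1: 5.
[6] 5 ≡ 5 (base 10). Lift 11: 5. −1: 4.
[7] 4 ≡ 4 (base 11). Lift 12: 4. −1: 3.
[8] 3 ≡ 3 (base 12). Lift 13: 3. −1: 2.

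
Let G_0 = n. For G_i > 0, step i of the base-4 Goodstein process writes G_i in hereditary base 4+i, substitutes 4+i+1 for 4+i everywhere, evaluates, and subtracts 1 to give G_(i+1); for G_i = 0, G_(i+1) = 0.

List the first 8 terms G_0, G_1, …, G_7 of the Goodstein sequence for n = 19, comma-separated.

19, 27, 37, 49, 63, 69, 75, 81

step 0: 19 = 4^2 + 3; sub 5 for 4: 5^2 + 3; = 28; G_1 = 28−1 = 27
step 1: 27 = 5^2 + 2; sub 6 for 5: 6^2 + 2; = 38; G_2 = 38−1 = 37
step 2: 37 = 6^2 + 1; sub 7 for 6: 7^2 + 1; = 50; G_3 = 50−1 = 49
step 3: 49 = 7^2; sub 8 for 7: 8^2; = 64; G_4 = 64−1 = 63
step 4: 63 = 7·8 + 7; sub 9 for 8: 7·9 + 7; = 70; G_5 = 70−1 = 69
step 5: 69 = 7·9 + 6; sub 10 for 9: 7·10 + 6; = 76; G_6 = 76−1 = 75
step 6: 75 = 7·10 + 5; sub 11 for 10: 7·11 + 5; = 82; G_7 = 82−1 = 81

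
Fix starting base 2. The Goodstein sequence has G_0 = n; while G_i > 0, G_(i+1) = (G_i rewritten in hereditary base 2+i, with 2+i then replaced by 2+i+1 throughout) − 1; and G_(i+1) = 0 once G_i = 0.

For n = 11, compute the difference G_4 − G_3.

264310

(0) 11|_2 = 2^(2 + 1) + 2 + 1 ↦ 3^(3 + 1) + 3 + 1|_3 = 85 ⇒ 84
(1) 84|_3 = 3^(3 + 1) + 3 ↦ 4^(4 + 1) + 4|_4 = 1028 ⇒ 1027
(2) 1027|_4 = 4^(4 + 1) + 3 ↦ 5^(5 + 1) + 3|_5 = 15628 ⇒ 15627
(3) 15627|_5 = 5^(5 + 1) + 2 ↦ 6^(6 + 1) + 2|_6 = 279938 ⇒ 279937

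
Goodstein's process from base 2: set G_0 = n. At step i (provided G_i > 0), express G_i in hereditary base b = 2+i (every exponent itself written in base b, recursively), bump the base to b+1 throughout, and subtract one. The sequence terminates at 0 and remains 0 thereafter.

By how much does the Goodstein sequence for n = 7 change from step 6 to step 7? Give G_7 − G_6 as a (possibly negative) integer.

20888664

i=0: 7 = 2^2 + 2 + 1 (b=2); 2→3: 3^3 + 3 + 1 = 31; 31−1 = 30
i=1: 30 = 3^3 + 3 (b=3); 3→4: 4^4 + 4 = 260; 260−1 = 259
i=2: 259 = 4^4 + 3 (b=4); 4→5: 5^5 + 3 = 3128; 3128−1 = 3127
i=3: 3127 = 5^5 + 2 (b=5); 5→6: 6^6 + 2 = 46658; 46658−1 = 46657
i=4: 46657 = 6^6 + 1 (b=6); 6→7: 7^7 + 1 = 823544; 823544−1 = 823543
i=5: 823543 = 7^7 (b=7); 7→8: 8^8 = 16777216; 16777216−1 = 16777215
i=6: 16777215 = 7·8^7 + 7·8^6 + 7·8^5 + 7·8^4 + 7·8^3 + 7·8^2 + 7·8 + 7 (b=8); 8→9: 7·9^7 + 7·9^6 + 7·9^5 + 7·9^4 + 7·9^3 + 7·9^2 + 7·9 + 7 = 37665880; 37665880−1 = 37665879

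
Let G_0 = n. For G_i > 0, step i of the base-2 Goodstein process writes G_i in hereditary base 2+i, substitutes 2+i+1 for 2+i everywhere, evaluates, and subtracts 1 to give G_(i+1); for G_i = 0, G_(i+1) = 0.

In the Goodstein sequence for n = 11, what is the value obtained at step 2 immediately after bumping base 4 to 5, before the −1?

15628

[0] 11 ≡ 2^(2 + 1) + 2 + 1 (base 2). Lift 3: 85. −1: 84.
[1] 84 ≡ 3^(3 + 1) + 3 (base 3). Lift 4: 1028. −1: 1027.
[2] 1027 ≡ 4^(4 + 1) + 3 (base 4). Lift 5: 15628. −1: 15627.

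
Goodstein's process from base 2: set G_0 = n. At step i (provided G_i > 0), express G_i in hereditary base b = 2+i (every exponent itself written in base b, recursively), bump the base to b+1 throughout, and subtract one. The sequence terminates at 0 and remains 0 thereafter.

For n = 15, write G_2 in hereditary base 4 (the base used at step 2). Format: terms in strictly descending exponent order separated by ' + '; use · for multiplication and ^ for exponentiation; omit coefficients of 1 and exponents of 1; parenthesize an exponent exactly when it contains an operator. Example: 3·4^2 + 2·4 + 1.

4^(4 + 1) + 4^4 + 3

[0] 15 ≡ 2^(2 + 1) + 2^2 + 2 + 1 (base 2). Lift 3: 112. −1: 111.
[1] 111 ≡ 3^(3 + 1) + 3^3 + 3 (base 3). Lift 4: 1284. −1: 1283.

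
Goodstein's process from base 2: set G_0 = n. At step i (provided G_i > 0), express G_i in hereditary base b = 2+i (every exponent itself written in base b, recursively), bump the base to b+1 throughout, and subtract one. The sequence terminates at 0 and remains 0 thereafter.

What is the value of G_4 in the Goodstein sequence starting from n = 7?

46657

G_0=7  [base 2] 2^2 + 2 + 1  →[2↦3]→  3^3 + 3 + 1 = 31  −1 ⇒ G_1=30
G_1=30  [base 3] 3^3 + 3  →[3↦4]→  4^4 + 4 = 260  −1 ⇒ G_2=259
G_2=259  [base 4] 4^4 + 3  →[4↦5]→  5^5 + 3 = 3128  −1 ⇒ G_3=3127
G_3=3127  [base 5] 5^5 + 2  →[5↦6]→  6^6 + 2 = 46658  −1 ⇒ G_4=46657
G_4=46657  [base 6] 6^6 + 1  →[6↦7]→  7^7 + 1 = 823544  −1 ⇒ G_5=823543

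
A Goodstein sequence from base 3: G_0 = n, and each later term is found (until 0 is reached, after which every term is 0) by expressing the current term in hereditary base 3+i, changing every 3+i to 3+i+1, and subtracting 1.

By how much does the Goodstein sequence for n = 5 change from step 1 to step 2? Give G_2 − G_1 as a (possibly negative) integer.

G_0 = 5. HB_3(5) = 3 + 2. Bump = 6. G_1 = 5.
G_1 = 5. HB_4(5) = 4 + 1. Bump = 6. G_2 = 5.

0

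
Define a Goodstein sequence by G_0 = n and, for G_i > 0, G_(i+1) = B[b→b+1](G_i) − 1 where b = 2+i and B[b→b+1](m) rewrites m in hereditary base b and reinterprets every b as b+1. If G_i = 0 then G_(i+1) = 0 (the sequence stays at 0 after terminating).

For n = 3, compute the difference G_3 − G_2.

-1

step 0: 3 = 2 + 1; sub 3 for 2: 3 + 1; = 4; G_1 = 4−1 = 3
step 1: 3 = 3; sub 4 for 3: 4; = 4; G_2 = 4−1 = 3
step 2: 3 = 3; sub 5 for 4: 3; = 3; G_3 = 3−1 = 2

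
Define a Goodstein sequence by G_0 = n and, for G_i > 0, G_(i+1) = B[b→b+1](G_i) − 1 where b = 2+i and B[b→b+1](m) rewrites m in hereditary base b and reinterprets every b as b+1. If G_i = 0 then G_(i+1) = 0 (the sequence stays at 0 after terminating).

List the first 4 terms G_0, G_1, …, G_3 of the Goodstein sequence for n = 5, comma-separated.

i=0: 5 = 2^2 + 1 (b=2); 2→3: 3^3 + 1 = 28; 28−1 = 27
i=1: 27 = 3^3 (b=3); 3→4: 4^4 = 256; 256−1 = 255
i=2: 255 = 3·4^3 + 3·4^2 + 3·4 + 3 (b=4); 4→5: 3·5^3 + 3·5^2 + 3·5 + 3 = 468; 468−1 = 467

5, 27, 255, 467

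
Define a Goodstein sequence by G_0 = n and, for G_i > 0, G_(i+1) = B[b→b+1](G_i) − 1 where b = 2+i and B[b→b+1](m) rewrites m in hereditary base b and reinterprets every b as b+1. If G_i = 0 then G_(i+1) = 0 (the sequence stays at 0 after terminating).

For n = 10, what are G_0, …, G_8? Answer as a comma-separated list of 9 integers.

10 —HB2→ 2^(2 + 1) + 2 —bump→ 3^(3 + 1) + 3 = 84 —(−1)→ 83
83 —HB3→ 3^(3 + 1) + 2 —bump→ 4^(4 + 1) + 2 = 1026 —(−1)→ 1025
1025 —HB4→ 4^(4 + 1) + 1 —bump→ 5^(5 + 1) + 1 = 15626 —(−1)→ 15625
15625 —HB5→ 5^(5 + 1) —bump→ 6^(6 + 1) = 279936 —(−1)→ 279935
279935 —HB6→ 5·6^6 + 5·6^5 + 5·6^4 + 5·6^3 + 5·6^2 + 5·6 + 5 —bump→ 5·7^7 + 5·7^5 + 5·7^4 + 5·7^3 + 5·7^2 + 5·7 + 5 = 4215755 —(−1)→ 4215754
4215754 —HB7→ 5·7^7 + 5·7^5 + 5·7^4 + 5·7^3 + 5·7^2 + 5·7 + 4 —bump→ 5·8^8 + 5·8^5 + 5·8^4 + 5·8^3 + 5·8^2 + 5·8 + 4 = 84073324 —(−1)→ 84073323
84073323 —HB8→ 5·8^8 + 5·8^5 + 5·8^4 + 5·8^3 + 5·8^2 + 5·8 + 3 —bump→ 5·9^9 + 5·9^5 + 5·9^4 + 5·9^3 + 5·9^2 + 5·9 + 3 = 1937434593 —(−1)→ 1937434592
1937434592 —HB9→ 5·9^9 + 5·9^5 + 5·9^4 + 5·9^3 + 5·9^2 + 5·9 + 2 —bump→ 5·10^10 + 5·10^5 + 5·10^4 + 5·10^3 + 5·10^2 + 5·10 + 2 = 50000555552 —(−1)→ 50000555551

10, 83, 1025, 15625, 279935, 4215754, 84073323, 1937434592, 50000555551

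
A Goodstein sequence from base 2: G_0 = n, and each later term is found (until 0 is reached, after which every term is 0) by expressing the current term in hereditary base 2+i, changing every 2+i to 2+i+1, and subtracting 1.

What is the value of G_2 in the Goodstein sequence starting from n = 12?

1065

i=0: 12 = 2^(2 + 1) + 2^2 (b=2); 2→3: 3^(3 + 1) + 3^3 = 108; 108−1 = 107
i=1: 107 = 3^(3 + 1) + 2·3^2 + 2·3 + 2 (b=3); 3→4: 4^(4 + 1) + 2·4^2 + 2·4 + 2 = 1066; 1066−1 = 1065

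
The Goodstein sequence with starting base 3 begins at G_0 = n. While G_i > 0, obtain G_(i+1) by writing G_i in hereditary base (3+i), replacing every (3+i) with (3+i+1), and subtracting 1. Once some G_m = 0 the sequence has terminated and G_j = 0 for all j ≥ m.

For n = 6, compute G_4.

7

(0) 6|_3 = 2·3 ↦ 2·4|_4 = 8 ⇒ 7
(1) 7|_4 = 4 + 3 ↦ 5 + 3|_5 = 8 ⇒ 7
(2) 7|_5 = 5 + 2 ↦ 6 + 2|_6 = 8 ⇒ 7
(3) 7|_6 = 6 + 1 ↦ 7 + 1|_7 = 8 ⇒ 7
(4) 7|_7 = 7 ↦ 8|_8 = 8 ⇒ 7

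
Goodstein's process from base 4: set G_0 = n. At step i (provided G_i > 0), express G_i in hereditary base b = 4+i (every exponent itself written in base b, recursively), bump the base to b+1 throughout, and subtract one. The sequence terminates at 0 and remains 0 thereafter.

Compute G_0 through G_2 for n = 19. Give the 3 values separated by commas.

i=0: 19 = 4^2 + 3 (b=4); 4→5: 5^2 + 3 = 28; 28−1 = 27
i=1: 27 = 5^2 + 2 (b=5); 5→6: 6^2 + 2 = 38; 38−1 = 37

19, 27, 37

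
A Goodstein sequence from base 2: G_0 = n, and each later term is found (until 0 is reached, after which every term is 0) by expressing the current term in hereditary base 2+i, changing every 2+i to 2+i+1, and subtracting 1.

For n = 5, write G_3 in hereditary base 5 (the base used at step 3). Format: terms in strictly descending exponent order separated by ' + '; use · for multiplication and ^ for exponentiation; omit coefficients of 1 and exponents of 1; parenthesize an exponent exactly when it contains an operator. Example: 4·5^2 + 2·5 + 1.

3·5^3 + 3·5^2 + 3·5 + 2

5 —HB2→ 2^2 + 1 —bump→ 3^3 + 1 = 28 —(−1)→ 27
27 —HB3→ 3^3 —bump→ 4^4 = 256 —(−1)→ 255
255 —HB4→ 3·4^3 + 3·4^2 + 3·4 + 3 —bump→ 3·5^3 + 3·5^2 + 3·5 + 3 = 468 —(−1)→ 467
467 —HB5→ 3·5^3 + 3·5^2 + 3·5 + 2 —bump→ 3·6^3 + 3·6^2 + 3·6 + 2 = 776 —(−1)→ 775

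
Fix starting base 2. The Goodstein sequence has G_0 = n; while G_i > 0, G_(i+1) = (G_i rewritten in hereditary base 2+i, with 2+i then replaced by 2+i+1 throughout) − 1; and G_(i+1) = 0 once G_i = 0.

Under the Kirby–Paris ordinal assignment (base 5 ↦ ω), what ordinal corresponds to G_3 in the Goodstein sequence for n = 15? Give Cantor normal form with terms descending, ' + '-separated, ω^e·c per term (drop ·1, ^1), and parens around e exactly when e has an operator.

ω^(ω + 1) + ω^ω + 2

G_0 = 15. HB_2(15) = 2^(2 + 1) + 2^2 + 2 + 1. Bump = 112. G_1 = 111.
G_1 = 111. HB_3(111) = 3^(3 + 1) + 3^3 + 3. Bump = 1284. G_2 = 1283.
G_2 = 1283. HB_4(1283) = 4^(4 + 1) + 4^4 + 3. Bump = 18753. G_3 = 18752.
G_3 = 18752. HB_5(18752) = 5^(5 + 1) + 5^5 + 2. Bump = 326594. G_4 = 326593.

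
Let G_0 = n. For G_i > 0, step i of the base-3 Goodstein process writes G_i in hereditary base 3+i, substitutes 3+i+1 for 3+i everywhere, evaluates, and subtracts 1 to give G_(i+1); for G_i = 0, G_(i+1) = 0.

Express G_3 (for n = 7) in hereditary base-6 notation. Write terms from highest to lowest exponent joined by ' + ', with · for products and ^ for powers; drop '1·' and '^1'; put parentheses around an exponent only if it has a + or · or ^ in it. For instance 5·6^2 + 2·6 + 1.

[0] 7 ≡ 2·3 + 1 (base 3). Lift 4: 9. −1: 8.
[1] 8 ≡ 2·4 (base 4). Lift 5: 10. −1: 9.
[2] 9 ≡ 5 + 4 (base 5). Lift 6: 10. −1: 9.
[3] 9 ≡ 6 + 3 (base 6). Lift 7: 10. −1: 9.

6 + 3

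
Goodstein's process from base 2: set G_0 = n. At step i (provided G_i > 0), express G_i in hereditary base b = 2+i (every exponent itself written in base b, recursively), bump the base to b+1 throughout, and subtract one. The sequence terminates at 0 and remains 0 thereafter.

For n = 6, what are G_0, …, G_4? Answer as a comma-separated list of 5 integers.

6, 29, 257, 3125, 46655

i=0: 6 = 2^2 + 2 (b=2); 2→3: 3^3 + 3 = 30; 30−1 = 29
i=1: 29 = 3^3 + 2 (b=3); 3→4: 4^4 + 2 = 258; 258−1 = 257
i=2: 257 = 4^4 + 1 (b=4); 4→5: 5^5 + 1 = 3126; 3126−1 = 3125
i=3: 3125 = 5^5 (b=5); 5→6: 6^6 = 46656; 46656−1 = 46655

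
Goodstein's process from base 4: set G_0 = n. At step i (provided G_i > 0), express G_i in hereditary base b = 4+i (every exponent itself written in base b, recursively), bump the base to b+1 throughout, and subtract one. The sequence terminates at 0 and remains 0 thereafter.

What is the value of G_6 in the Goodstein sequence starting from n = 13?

13 —HB4→ 3·4 + 1 —bump→ 3·5 + 1 = 16 —(−1)→ 15
15 —HB5→ 3·5 —bump→ 3·6 = 18 —(−1)→ 17
17 —HB6→ 2·6 + 5 —bump→ 2·7 + 5 = 19 —(−1)→ 18
18 —HB7→ 2·7 + 4 —bump→ 2·8 + 4 = 20 —(−1)→ 19
19 —HB8→ 2·8 + 3 —bump→ 2·9 + 3 = 21 —(−1)→ 20
20 —HB9→ 2·9 + 2 —bump→ 2·10 + 2 = 22 —(−1)→ 21
21 —HB10→ 2·10 + 1 —bump→ 2·11 + 1 = 23 —(−1)→ 22

21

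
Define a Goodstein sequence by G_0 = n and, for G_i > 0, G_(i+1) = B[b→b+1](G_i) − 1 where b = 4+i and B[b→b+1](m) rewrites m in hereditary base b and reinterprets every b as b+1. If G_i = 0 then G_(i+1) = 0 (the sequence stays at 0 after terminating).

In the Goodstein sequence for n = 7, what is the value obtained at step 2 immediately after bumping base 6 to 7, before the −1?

8

i=0: 7 = 4 + 3 (b=4); 4→5: 5 + 3 = 8; 8−1 = 7
i=1: 7 = 5 + 2 (b=5); 5→6: 6 + 2 = 8; 8−1 = 7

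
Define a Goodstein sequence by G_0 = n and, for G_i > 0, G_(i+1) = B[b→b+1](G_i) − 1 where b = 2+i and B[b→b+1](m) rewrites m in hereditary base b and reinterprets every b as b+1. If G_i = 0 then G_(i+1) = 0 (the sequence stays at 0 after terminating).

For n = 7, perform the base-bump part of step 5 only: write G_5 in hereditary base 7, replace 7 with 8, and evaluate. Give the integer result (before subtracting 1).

16777216

G_0=7  [base 2] 2^2 + 2 + 1  →[2↦3]→  3^3 + 3 + 1 = 31  −1 ⇒ G_1=30
G_1=30  [base 3] 3^3 + 3  →[3↦4]→  4^4 + 4 = 260  −1 ⇒ G_2=259
G_2=259  [base 4] 4^4 + 3  →[4↦5]→  5^5 + 3 = 3128  −1 ⇒ G_3=3127
G_3=3127  [base 5] 5^5 + 2  →[5↦6]→  6^6 + 2 = 46658  −1 ⇒ G_4=46657
G_4=46657  [base 6] 6^6 + 1  →[6↦7]→  7^7 + 1 = 823544  −1 ⇒ G_5=823543
G_5=823543  [base 7] 7^7  →[7↦8]→  8^8 = 16777216  −1 ⇒ G_6=16777215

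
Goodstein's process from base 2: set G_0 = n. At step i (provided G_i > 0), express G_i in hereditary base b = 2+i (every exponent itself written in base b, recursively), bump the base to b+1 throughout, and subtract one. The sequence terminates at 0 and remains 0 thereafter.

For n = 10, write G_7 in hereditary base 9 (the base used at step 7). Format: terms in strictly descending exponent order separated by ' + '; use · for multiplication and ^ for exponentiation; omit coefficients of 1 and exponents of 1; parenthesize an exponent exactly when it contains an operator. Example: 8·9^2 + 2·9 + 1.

(0) 10|_2 = 2^(2 + 1) + 2 ↦ 3^(3 + 1) + 3|_3 = 84 ⇒ 83
(1) 83|_3 = 3^(3 + 1) + 2 ↦ 4^(4 + 1) + 2|_4 = 1026 ⇒ 1025
(2) 1025|_4 = 4^(4 + 1) + 1 ↦ 5^(5 + 1) + 1|_5 = 15626 ⇒ 15625
(3) 15625|_5 = 5^(5 + 1) ↦ 6^(6 + 1)|_6 = 279936 ⇒ 279935
(4) 279935|_6 = 5·6^6 + 5·6^5 + 5·6^4 + 5·6^3 + 5·6^2 + 5·6 + 5 ↦ 5·7^7 + 5·7^5 + 5·7^4 + 5·7^3 + 5·7^2 + 5·7 + 5|_7 = 4215755 ⇒ 4215754
(5) 4215754|_7 = 5·7^7 + 5·7^5 + 5·7^4 + 5·7^3 + 5·7^2 + 5·7 + 4 ↦ 5·8^8 + 5·8^5 + 5·8^4 + 5·8^3 + 5·8^2 + 5·8 + 4|_8 = 84073324 ⇒ 84073323
(6) 84073323|_8 = 5·8^8 + 5·8^5 + 5·8^4 + 5·8^3 + 5·8^2 + 5·8 + 3 ↦ 5·9^9 + 5·9^5 + 5·9^4 + 5·9^3 + 5·9^2 + 5·9 + 3|_9 = 1937434593 ⇒ 1937434592
(7) 1937434592|_9 = 5·9^9 + 5·9^5 + 5·9^4 + 5·9^3 + 5·9^2 + 5·9 + 2 ↦ 5·10^10 + 5·10^5 + 5·10^4 + 5·10^3 + 5·10^2 + 5·10 + 2|_10 = 50000555552 ⇒ 50000555551

5·9^9 + 5·9^5 + 5·9^4 + 5·9^3 + 5·9^2 + 5·9 + 2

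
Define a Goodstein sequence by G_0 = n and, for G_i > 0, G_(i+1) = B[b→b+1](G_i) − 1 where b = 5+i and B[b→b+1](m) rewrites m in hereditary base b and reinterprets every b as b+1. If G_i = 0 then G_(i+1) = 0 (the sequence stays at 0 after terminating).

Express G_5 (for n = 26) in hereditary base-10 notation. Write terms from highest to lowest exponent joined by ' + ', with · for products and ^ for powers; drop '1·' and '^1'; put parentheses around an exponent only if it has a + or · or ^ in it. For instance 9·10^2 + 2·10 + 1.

step 0: 26 = 5^2 + 1; sub 6 for 5: 6^2 + 1; = 37; G_1 = 37−1 = 36
step 1: 36 = 6^2; sub 7 for 6: 7^2; = 49; G_2 = 49−1 = 48
step 2: 48 = 6·7 + 6; sub 8 for 7: 6·8 + 6; = 54; G_3 = 54−1 = 53
step 3: 53 = 6·8 + 5; sub 9 for 8: 6·9 + 5; = 59; G_4 = 59−1 = 58
step 4: 58 = 6·9 + 4; sub 10 for 9: 6·10 + 4; = 64; G_5 = 64−1 = 63
step 5: 63 = 6·10 + 3; sub 11 for 10: 6·11 + 3; = 69; G_6 = 69−1 = 68

6·10 + 3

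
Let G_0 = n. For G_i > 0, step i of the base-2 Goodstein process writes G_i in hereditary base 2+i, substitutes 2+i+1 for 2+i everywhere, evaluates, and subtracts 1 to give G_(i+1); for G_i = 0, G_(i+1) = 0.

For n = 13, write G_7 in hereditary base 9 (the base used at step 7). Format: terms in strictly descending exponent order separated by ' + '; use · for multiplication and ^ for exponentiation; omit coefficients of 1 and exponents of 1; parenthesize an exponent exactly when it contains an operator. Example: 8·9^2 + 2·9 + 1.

13 —HB2→ 2^(2 + 1) + 2^2 + 1 —bump→ 3^(3 + 1) + 3^3 + 1 = 109 —(−1)→ 108
108 —HB3→ 3^(3 + 1) + 3^3 —bump→ 4^(4 + 1) + 4^4 = 1280 —(−1)→ 1279
1279 —HB4→ 4^(4 + 1) + 3·4^3 + 3·4^2 + 3·4 + 3 —bump→ 5^(5 + 1) + 3·5^3 + 3·5^2 + 3·5 + 3 = 16093 —(−1)→ 16092
16092 —HB5→ 5^(5 + 1) + 3·5^3 + 3·5^2 + 3·5 + 2 —bump→ 6^(6 + 1) + 3·6^3 + 3·6^2 + 3·6 + 2 = 280712 —(−1)→ 280711
280711 —HB6→ 6^(6 + 1) + 3·6^3 + 3·6^2 + 3·6 + 1 —bump→ 7^(7 + 1) + 3·7^3 + 3·7^2 + 3·7 + 1 = 5765999 —(−1)→ 5765998
5765998 —HB7→ 7^(7 + 1) + 3·7^3 + 3·7^2 + 3·7 —bump→ 8^(8 + 1) + 3·8^3 + 3·8^2 + 3·8 = 134219480 —(−1)→ 134219479
134219479 —HB8→ 8^(8 + 1) + 3·8^3 + 3·8^2 + 2·8 + 7 —bump→ 9^(9 + 1) + 3·9^3 + 3·9^2 + 2·9 + 7 = 3486786856 —(−1)→ 3486786855
3486786855 —HB9→ 9^(9 + 1) + 3·9^3 + 3·9^2 + 2·9 + 6 —bump→ 10^(10 + 1) + 3·10^3 + 3·10^2 + 2·10 + 6 = 100000003326 —(−1)→ 100000003325

9^(9 + 1) + 3·9^3 + 3·9^2 + 2·9 + 6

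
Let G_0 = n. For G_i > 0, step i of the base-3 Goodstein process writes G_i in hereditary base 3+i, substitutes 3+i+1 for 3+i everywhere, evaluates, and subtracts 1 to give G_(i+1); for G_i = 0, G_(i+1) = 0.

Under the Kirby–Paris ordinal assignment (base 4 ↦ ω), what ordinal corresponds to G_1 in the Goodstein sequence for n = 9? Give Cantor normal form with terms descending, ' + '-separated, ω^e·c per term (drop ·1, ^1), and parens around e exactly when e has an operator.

(0) 9|_3 = 3^2 ↦ 4^2|_4 = 16 ⇒ 15
(1) 15|_4 = 3·4 + 3 ↦ 3·5 + 3|_5 = 18 ⇒ 17

ω·3 + 3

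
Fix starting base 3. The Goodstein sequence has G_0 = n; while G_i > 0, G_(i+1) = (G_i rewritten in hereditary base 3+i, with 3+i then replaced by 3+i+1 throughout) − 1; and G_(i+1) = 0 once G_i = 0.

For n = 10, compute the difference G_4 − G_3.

G_0 = 10. HB_3(10) = 3^2 + 1. Bump = 17. G_1 = 16.
G_1 = 16. HB_4(16) = 4^2. Bump = 25. G_2 = 24.
G_2 = 24. HB_5(24) = 4·5 + 4. Bump = 28. G_3 = 27.
G_3 = 27. HB_6(27) = 4·6 + 3. Bump = 31. G_4 = 30.

3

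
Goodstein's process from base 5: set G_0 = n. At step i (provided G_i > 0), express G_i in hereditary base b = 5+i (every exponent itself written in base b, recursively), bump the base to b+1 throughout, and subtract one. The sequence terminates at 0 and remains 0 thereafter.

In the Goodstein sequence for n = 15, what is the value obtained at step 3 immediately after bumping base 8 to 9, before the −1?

step 0: 15 = 3·5; sub 6 for 5: 3·6; = 18; G_1 = 18−1 = 17
step 1: 17 = 2·6 + 5; sub 7 for 6: 2·7 + 5; = 19; G_2 = 19−1 = 18
step 2: 18 = 2·7 + 4; sub 8 for 7: 2·8 + 4; = 20; G_3 = 20−1 = 19
step 3: 19 = 2·8 + 3; sub 9 for 8: 2·9 + 3; = 21; G_4 = 21−1 = 20

21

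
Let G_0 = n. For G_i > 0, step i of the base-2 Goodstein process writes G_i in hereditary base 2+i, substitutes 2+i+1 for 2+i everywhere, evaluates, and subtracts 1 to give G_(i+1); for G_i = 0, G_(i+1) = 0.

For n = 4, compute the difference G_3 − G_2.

19

[0] 4 ≡ 2^2 (base 2). Lift 3: 27. −1: 26.
[1] 26 ≡ 2·3^2 + 2·3 + 2 (base 3). Lift 4: 42. −1: 41.
[2] 41 ≡ 2·4^2 + 2·4 + 1 (base 4). Lift 5: 61. −1: 60.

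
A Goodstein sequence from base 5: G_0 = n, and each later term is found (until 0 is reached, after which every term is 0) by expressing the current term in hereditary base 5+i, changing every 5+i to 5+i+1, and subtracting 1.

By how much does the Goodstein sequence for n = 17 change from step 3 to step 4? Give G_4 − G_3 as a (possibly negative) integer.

1

i=0: 17 = 3·5 + 2 (b=5); 5→6: 3·6 + 2 = 20; 20−1 = 19
i=1: 19 = 3·6 + 1 (b=6); 6→7: 3·7 + 1 = 22; 22−1 = 21
i=2: 21 = 3·7 (b=7); 7→8: 3·8 = 24; 24−1 = 23
i=3: 23 = 2·8 + 7 (b=8); 8→9: 2·9 + 7 = 25; 25−1 = 24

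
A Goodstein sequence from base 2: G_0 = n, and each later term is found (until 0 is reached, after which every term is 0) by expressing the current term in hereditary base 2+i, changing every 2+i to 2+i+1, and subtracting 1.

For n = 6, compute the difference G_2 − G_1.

228

base 2: 6 = 2^2 + 2; at 3: 3^3 + 3 = 30; next = 29
base 3: 29 = 3^3 + 2; at 4: 4^4 + 2 = 258; next = 257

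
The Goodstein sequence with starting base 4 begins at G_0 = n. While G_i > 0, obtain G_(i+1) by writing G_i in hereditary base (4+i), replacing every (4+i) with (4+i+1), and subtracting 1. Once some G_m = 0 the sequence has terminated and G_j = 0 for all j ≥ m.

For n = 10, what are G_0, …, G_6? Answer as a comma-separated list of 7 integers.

base 4: 10 = 2·4 + 2; at 5: 2·5 + 2 = 12; next = 11
base 5: 11 = 2·5 + 1; at 6: 2·6 + 1 = 13; next = 12
base 6: 12 = 2·6; at 7: 2·7 = 14; next = 13
base 7: 13 = 7 + 6; at 8: 8 + 6 = 14; next = 13
base 8: 13 = 8 + 5; at 9: 9 + 5 = 14; next = 13
base 9: 13 = 9 + 4; at 10: 10 + 4 = 14; next = 13

10, 11, 12, 13, 13, 13, 13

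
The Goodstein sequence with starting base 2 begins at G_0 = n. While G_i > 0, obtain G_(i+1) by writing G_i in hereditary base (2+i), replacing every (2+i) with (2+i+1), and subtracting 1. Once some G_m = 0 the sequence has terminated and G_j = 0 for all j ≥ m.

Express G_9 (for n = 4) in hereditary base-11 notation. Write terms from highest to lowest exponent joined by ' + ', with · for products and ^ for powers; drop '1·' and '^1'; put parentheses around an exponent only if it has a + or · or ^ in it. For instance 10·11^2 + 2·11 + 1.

2·11^2 + 11

G_0 = 4. HB_2(4) = 2^2. Bump = 27. G_1 = 26.
G_1 = 26. HB_3(26) = 2·3^2 + 2·3 + 2. Bump = 42. G_2 = 41.
G_2 = 41. HB_4(41) = 2·4^2 + 2·4 + 1. Bump = 61. G_3 = 60.
G_3 = 60. HB_5(60) = 2·5^2 + 2·5. Bump = 84. G_4 = 83.
G_4 = 83. HB_6(83) = 2·6^2 + 6 + 5. Bump = 110. G_5 = 109.
G_5 = 109. HB_7(109) = 2·7^2 + 7 + 4. Bump = 140. G_6 = 139.
G_6 = 139. HB_8(139) = 2·8^2 + 8 + 3. Bump = 174. G_7 = 173.
G_7 = 173. HB_9(173) = 2·9^2 + 9 + 2. Bump = 212. G_8 = 211.
G_8 = 211. HB_10(211) = 2·10^2 + 10 + 1. Bump = 254. G_9 = 253.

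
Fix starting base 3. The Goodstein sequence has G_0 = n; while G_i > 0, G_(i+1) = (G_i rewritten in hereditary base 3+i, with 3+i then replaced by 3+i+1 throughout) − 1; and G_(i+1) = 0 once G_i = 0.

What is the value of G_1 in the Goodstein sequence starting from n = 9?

15

step 0: 9 = 3^2; sub 4 for 3: 4^2; = 16; G_1 = 16−1 = 15
step 1: 15 = 3·4 + 3; sub 5 for 4: 3·5 + 3; = 18; G_2 = 18−1 = 17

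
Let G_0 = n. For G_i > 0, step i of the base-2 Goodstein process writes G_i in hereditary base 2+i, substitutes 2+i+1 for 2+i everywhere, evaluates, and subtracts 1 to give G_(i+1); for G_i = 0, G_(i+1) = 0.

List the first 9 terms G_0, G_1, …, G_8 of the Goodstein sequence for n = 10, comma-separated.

10, 83, 1025, 15625, 279935, 4215754, 84073323, 1937434592, 50000555551

(0) 10|_2 = 2^(2 + 1) + 2 ↦ 3^(3 + 1) + 3|_3 = 84 ⇒ 83
(1) 83|_3 = 3^(3 + 1) + 2 ↦ 4^(4 + 1) + 2|_4 = 1026 ⇒ 1025
(2) 1025|_4 = 4^(4 + 1) + 1 ↦ 5^(5 + 1) + 1|_5 = 15626 ⇒ 15625
(3) 15625|_5 = 5^(5 + 1) ↦ 6^(6 + 1)|_6 = 279936 ⇒ 279935
(4) 279935|_6 = 5·6^6 + 5·6^5 + 5·6^4 + 5·6^3 + 5·6^2 + 5·6 + 5 ↦ 5·7^7 + 5·7^5 + 5·7^4 + 5·7^3 + 5·7^2 + 5·7 + 5|_7 = 4215755 ⇒ 4215754
(5) 4215754|_7 = 5·7^7 + 5·7^5 + 5·7^4 + 5·7^3 + 5·7^2 + 5·7 + 4 ↦ 5·8^8 + 5·8^5 + 5·8^4 + 5·8^3 + 5·8^2 + 5·8 + 4|_8 = 84073324 ⇒ 84073323
(6) 84073323|_8 = 5·8^8 + 5·8^5 + 5·8^4 + 5·8^3 + 5·8^2 + 5·8 + 3 ↦ 5·9^9 + 5·9^5 + 5·9^4 + 5·9^3 + 5·9^2 + 5·9 + 3|_9 = 1937434593 ⇒ 1937434592
(7) 1937434592|_9 = 5·9^9 + 5·9^5 + 5·9^4 + 5·9^3 + 5·9^2 + 5·9 + 2 ↦ 5·10^10 + 5·10^5 + 5·10^4 + 5·10^3 + 5·10^2 + 5·10 + 2|_10 = 50000555552 ⇒ 50000555551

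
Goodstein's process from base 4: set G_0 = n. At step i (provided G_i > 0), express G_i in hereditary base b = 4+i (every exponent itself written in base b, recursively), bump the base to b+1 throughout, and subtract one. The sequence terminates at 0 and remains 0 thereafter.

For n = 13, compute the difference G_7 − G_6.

1

(0) 13|_4 = 3·4 + 1 ↦ 3·5 + 1|_5 = 16 ⇒ 15
(1) 15|_5 = 3·5 ↦ 3·6|_6 = 18 ⇒ 17
(2) 17|_6 = 2·6 + 5 ↦ 2·7 + 5|_7 = 19 ⇒ 18
(3) 18|_7 = 2·7 + 4 ↦ 2·8 + 4|_8 = 20 ⇒ 19
(4) 19|_8 = 2·8 + 3 ↦ 2·9 + 3|_9 = 21 ⇒ 20
(5) 20|_9 = 2·9 + 2 ↦ 2·10 + 2|_10 = 22 ⇒ 21
(6) 21|_10 = 2·10 + 1 ↦ 2·11 + 1|_11 = 23 ⇒ 22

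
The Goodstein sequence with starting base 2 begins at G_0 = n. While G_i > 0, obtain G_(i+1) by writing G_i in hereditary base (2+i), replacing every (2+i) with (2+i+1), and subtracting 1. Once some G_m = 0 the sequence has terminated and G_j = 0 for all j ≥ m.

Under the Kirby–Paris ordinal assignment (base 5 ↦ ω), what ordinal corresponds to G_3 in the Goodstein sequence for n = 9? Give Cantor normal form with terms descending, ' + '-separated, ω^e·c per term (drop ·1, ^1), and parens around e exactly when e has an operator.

base 2: 9 = 2^(2 + 1) + 1; at 3: 3^(3 + 1) + 1 = 82; next = 81
base 3: 81 = 3^(3 + 1); at 4: 4^(4 + 1) = 1024; next = 1023
base 4: 1023 = 3·4^4 + 3·4^3 + 3·4^2 + 3·4 + 3; at 5: 3·5^5 + 3·5^3 + 3·5^2 + 3·5 + 3 = 9843; next = 9842

ω^ω·3 + ω^3·3 + ω^2·3 + ω·3 + 2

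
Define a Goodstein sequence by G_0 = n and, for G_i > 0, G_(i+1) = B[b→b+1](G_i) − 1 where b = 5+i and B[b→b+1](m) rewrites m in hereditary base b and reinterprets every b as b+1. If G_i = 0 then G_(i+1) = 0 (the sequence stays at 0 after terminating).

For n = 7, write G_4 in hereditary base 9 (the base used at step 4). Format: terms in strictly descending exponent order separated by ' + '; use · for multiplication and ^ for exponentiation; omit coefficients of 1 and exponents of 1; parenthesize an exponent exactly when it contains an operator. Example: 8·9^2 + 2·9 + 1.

[0] 7 ≡ 5 + 2 (base 5). Lift 6: 8. −1: 7.
[1] 7 ≡ 6 + 1 (base 6). Lift 7: 8. −1: 7.
[2] 7 ≡ 7 (base 7). Lift 8: 8. −1: 7.
[3] 7 ≡ 7 (base 8). Lift 9: 7. −1: 6.
[4] 6 ≡ 6 (base 9). Lift 10: 6. −1: 5.

6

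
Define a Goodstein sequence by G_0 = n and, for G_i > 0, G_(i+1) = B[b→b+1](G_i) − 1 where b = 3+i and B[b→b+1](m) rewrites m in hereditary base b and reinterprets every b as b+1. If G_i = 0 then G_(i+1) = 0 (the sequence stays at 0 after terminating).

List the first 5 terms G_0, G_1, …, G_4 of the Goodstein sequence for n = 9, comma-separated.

9, 15, 17, 19, 21

(0) 9|_3 = 3^2 ↦ 4^2|_4 = 16 ⇒ 15
(1) 15|_4 = 3·4 + 3 ↦ 3·5 + 3|_5 = 18 ⇒ 17
(2) 17|_5 = 3·5 + 2 ↦ 3·6 + 2|_6 = 20 ⇒ 19
(3) 19|_6 = 3·6 + 1 ↦ 3·7 + 1|_7 = 22 ⇒ 21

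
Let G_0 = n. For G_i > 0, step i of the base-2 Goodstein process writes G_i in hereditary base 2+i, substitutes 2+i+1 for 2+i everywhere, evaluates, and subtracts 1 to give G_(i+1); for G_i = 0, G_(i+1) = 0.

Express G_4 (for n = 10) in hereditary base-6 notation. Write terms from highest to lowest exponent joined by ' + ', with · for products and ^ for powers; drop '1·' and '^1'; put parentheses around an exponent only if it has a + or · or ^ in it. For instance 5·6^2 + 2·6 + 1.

5·6^6 + 5·6^5 + 5·6^4 + 5·6^3 + 5·6^2 + 5·6 + 5

step 0: 10 = 2^(2 + 1) + 2; sub 3 for 2: 3^(3 + 1) + 3; = 84; G_1 = 84−1 = 83
step 1: 83 = 3^(3 + 1) + 2; sub 4 for 3: 4^(4 + 1) + 2; = 1026; G_2 = 1026−1 = 1025
step 2: 1025 = 4^(4 + 1) + 1; sub 5 for 4: 5^(5 + 1) + 1; = 15626; G_3 = 15626−1 = 15625
step 3: 15625 = 5^(5 + 1); sub 6 for 5: 6^(6 + 1); = 279936; G_4 = 279936−1 = 279935
step 4: 279935 = 5·6^6 + 5·6^5 + 5·6^4 + 5·6^3 + 5·6^2 + 5·6 + 5; sub 7 for 6: 5·7^7 + 5·7^5 + 5·7^4 + 5·7^3 + 5·7^2 + 5·7 + 5; = 4215755; G_5 = 4215755−1 = 4215754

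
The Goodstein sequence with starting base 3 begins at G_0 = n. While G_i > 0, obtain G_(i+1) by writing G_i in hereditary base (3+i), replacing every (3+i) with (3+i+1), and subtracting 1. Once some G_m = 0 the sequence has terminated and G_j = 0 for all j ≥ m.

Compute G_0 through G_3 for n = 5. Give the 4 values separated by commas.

5, 5, 5, 5

i=0: 5 = 3 + 2 (b=3); 3→4: 4 + 2 = 6; 6−1 = 5
i=1: 5 = 4 + 1 (b=4); 4→5: 5 + 1 = 6; 6−1 = 5
i=2: 5 = 5 (b=5); 5→6: 6 = 6; 6−1 = 5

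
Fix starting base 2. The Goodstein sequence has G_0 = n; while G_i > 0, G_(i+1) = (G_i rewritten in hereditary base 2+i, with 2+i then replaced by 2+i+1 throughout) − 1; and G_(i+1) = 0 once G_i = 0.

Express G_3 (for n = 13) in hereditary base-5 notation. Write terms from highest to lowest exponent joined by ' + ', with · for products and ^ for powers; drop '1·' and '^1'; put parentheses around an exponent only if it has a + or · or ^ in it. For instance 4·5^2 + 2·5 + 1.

5^(5 + 1) + 3·5^3 + 3·5^2 + 3·5 + 2

base 2: 13 = 2^(2 + 1) + 2^2 + 1; at 3: 3^(3 + 1) + 3^3 + 1 = 109; next = 108
base 3: 108 = 3^(3 + 1) + 3^3; at 4: 4^(4 + 1) + 4^4 = 1280; next = 1279
base 4: 1279 = 4^(4 + 1) + 3·4^3 + 3·4^2 + 3·4 + 3; at 5: 5^(5 + 1) + 3·5^3 + 3·5^2 + 3·5 + 3 = 16093; next = 16092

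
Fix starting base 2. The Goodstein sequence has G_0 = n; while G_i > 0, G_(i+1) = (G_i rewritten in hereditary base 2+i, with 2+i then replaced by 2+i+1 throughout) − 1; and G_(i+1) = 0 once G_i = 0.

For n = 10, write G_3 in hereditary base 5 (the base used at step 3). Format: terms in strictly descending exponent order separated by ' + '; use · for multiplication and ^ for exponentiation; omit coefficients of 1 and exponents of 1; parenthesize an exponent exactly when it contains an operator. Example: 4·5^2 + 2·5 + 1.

i=0: 10 = 2^(2 + 1) + 2 (b=2); 2→3: 3^(3 + 1) + 3 = 84; 84−1 = 83
i=1: 83 = 3^(3 + 1) + 2 (b=3); 3→4: 4^(4 + 1) + 2 = 1026; 1026−1 = 1025
i=2: 1025 = 4^(4 + 1) + 1 (b=4); 4→5: 5^(5 + 1) + 1 = 15626; 15626−1 = 15625
i=3: 15625 = 5^(5 + 1) (b=5); 5→6: 6^(6 + 1) = 279936; 279936−1 = 279935

5^(5 + 1)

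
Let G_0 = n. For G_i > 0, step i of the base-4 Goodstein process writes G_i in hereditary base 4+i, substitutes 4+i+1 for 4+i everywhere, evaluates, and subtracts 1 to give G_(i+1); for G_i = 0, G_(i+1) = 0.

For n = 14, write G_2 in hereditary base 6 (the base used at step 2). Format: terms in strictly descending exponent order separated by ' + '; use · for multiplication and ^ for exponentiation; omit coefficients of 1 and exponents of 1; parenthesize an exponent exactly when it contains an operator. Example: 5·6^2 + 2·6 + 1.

G_0 = 14. HB_4(14) = 3·4 + 2. Bump = 17. G_1 = 16.
G_1 = 16. HB_5(16) = 3·5 + 1. Bump = 19. G_2 = 18.
G_2 = 18. HB_6(18) = 3·6. Bump = 21. G_3 = 20.

3·6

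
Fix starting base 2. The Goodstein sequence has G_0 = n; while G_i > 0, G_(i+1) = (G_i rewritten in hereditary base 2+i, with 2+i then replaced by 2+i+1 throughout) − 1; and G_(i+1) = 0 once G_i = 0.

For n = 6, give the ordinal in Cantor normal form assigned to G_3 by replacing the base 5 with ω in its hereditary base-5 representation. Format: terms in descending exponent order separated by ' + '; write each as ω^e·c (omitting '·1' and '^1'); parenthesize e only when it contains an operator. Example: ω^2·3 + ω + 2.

G_0=6  [base 2] 2^2 + 2  →[2↦3]→  3^3 + 3 = 30  −1 ⇒ G_1=29
G_1=29  [base 3] 3^3 + 2  →[3↦4]→  4^4 + 2 = 258  −1 ⇒ G_2=257
G_2=257  [base 4] 4^4 + 1  →[4↦5]→  5^5 + 1 = 3126  −1 ⇒ G_3=3125

ω^ω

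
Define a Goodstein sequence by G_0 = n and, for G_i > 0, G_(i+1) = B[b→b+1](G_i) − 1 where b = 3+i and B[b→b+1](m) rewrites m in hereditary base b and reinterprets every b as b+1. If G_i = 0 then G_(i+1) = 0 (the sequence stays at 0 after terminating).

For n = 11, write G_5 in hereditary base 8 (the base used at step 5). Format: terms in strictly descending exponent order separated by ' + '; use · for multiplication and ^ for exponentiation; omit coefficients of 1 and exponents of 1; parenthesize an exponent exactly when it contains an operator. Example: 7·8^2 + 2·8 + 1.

5·8 + 3

(0) 11|_3 = 3^2 + 2 ↦ 4^2 + 2|_4 = 18 ⇒ 17
(1) 17|_4 = 4^2 + 1 ↦ 5^2 + 1|_5 = 26 ⇒ 25
(2) 25|_5 = 5^2 ↦ 6^2|_6 = 36 ⇒ 35
(3) 35|_6 = 5·6 + 5 ↦ 5·7 + 5|_7 = 40 ⇒ 39
(4) 39|_7 = 5·7 + 4 ↦ 5·8 + 4|_8 = 44 ⇒ 43
(5) 43|_8 = 5·8 + 3 ↦ 5·9 + 3|_9 = 48 ⇒ 47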